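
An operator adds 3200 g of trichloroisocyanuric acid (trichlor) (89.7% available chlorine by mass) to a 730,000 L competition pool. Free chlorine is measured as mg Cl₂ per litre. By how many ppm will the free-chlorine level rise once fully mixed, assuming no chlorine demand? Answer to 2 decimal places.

3.93 ppm

Available chlorine delivered: 3200 g × 0.897 = 2870 g as Cl₂.
Concentration rise: 2870 g / 730,000 L = 3.932 mg/L = 3.93 ppm.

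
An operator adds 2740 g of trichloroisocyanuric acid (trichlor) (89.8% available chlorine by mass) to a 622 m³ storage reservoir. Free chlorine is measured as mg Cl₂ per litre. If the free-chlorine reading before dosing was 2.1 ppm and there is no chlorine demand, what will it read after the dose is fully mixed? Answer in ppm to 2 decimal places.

6.06 ppm

Volume: 622 m³ = 622,000 L.
Available chlorine delivered: 2740 g × 0.898 = 2461 g as Cl₂.
Concentration rise: 2461 g / 622,000 L = 3.956 mg/L = 3.96 ppm.
Final FC: 2.1 + 3.96 = 6.06 ppm.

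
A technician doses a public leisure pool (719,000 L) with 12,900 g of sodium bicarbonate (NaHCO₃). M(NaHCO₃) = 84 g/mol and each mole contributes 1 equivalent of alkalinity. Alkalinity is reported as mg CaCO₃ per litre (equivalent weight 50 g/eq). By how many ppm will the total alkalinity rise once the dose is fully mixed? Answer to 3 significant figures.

Moles of NaHCO₃: 12,900 g ÷ 84 g/mol = 153.6 mol → 153.6 eq of alkalinity.
As CaCO₃: 153.6 eq × 50 g/eq = 7679 g.
Rise: 7679 g / 719,000 L × 1000 = 10.68 mg/L.

10.7 ppm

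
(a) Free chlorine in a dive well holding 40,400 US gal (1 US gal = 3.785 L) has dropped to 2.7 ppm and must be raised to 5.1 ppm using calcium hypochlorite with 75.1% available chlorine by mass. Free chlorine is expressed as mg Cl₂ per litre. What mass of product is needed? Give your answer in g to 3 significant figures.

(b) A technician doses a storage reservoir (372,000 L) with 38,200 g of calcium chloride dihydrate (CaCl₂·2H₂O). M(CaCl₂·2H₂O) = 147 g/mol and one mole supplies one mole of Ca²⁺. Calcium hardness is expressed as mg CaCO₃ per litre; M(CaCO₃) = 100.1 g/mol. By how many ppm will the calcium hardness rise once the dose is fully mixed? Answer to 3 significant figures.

(a) 489 g; (b) 69.9 ppm

(a) Volume: 40,400 US gal × 3.785 L/gal = 152,914 L.
(a) Chlorine deficit: 5.1 − 2.7 = 2.4 ppm = 2.4 mg/L as Cl₂.
(a) Cl₂ equivalent needed: 2.4 mg/L × 152,914 L = 367,000 mg = 367 g.
(a) Product at 75.1% available chlorine: 367 / 0.751 = 488.7 g.

(b) Moles of Ca²⁺: 38,200 g ÷ 147 g/mol = 259.9 mol.
(b) As CaCO₃: 259.9 mol × 100.1 g/mol = 26,010 g.
(b) Rise: 26,010 g / 372,000 L × 1000 = 69.93 mg/L.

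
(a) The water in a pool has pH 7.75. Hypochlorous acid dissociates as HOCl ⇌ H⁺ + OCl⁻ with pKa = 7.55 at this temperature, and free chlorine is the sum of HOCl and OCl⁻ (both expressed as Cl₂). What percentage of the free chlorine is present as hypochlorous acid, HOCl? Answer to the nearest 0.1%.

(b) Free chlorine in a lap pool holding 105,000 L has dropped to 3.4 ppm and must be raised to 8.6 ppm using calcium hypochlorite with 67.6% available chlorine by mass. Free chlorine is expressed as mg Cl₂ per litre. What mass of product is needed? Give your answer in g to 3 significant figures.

(a) [OCl⁻]/[HOCl] = 10^(pH − pKa) = 10^(7.75 − 7.55) = 10^0.20 = 1.585.
(a) Fraction as HOCl = 1 / (1 + 1.585) = 0.3869.

(b) Chlorine deficit: 8.6 − 3.4 = 5.2 ppm = 5.2 mg/L as Cl₂.
(b) Cl₂ equivalent needed: 5.2 mg/L × 105,000 L = 546,000 mg = 546 g.
(b) Product at 67.6% available chlorine: 546 / 0.676 = 807.7 g.

(a) 38.7%; (b) 808 g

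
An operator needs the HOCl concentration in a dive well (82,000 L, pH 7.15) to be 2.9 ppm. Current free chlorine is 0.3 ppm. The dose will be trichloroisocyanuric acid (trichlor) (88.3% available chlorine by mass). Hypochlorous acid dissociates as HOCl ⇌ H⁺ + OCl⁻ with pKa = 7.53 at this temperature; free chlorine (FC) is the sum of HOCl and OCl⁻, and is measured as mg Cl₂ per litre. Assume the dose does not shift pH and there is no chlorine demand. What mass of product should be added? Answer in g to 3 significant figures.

[OCl⁻]/[HOCl] = 10^(pH − pKa) = 10^(7.15 − 7.53) = 0.4169; fraction as HOCl = 1/(1 + 0.4169) = 0.7058.
Free chlorine required for 2.9 ppm HOCl: 2.9 / 0.7058 = 4.109 ppm.
FC to add: 4.109 − 0.3 = 3.809 mg/L as Cl₂.
Cl₂ equivalent: 3.809 mg/L × 82,000 L = 312.3 g.
Product at 88.3% available Cl: 312.3 / 0.883 = 353.7 g.

354 g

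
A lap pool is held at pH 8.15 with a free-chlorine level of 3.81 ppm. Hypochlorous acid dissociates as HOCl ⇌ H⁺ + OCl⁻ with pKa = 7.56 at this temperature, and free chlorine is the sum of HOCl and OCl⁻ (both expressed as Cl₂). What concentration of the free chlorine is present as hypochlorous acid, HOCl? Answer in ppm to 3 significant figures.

0.779 ppm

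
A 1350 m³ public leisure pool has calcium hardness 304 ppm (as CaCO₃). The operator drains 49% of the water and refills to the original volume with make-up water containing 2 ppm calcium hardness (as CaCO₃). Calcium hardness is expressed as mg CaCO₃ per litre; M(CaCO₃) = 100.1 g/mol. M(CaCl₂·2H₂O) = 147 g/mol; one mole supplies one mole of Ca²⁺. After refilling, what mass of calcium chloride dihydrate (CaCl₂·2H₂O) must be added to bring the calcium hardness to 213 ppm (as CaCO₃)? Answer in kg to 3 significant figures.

Volume: 1350 m³ = 1,350,000 L.
After draining 49% and refilling: 304 × 0.51 + 2 × 0.49 = 156.02 ppm.
Deficit to target: 213 − 156.02 = 56.98 mg/L.
As CaCO₃: 56.98 mg/L × 1,350,000 L = 76,920 g; ÷ 100.1 = 768.5 mol Ca²⁺.
Mass: 768.5 × 147 = 113,000 g.

113 kg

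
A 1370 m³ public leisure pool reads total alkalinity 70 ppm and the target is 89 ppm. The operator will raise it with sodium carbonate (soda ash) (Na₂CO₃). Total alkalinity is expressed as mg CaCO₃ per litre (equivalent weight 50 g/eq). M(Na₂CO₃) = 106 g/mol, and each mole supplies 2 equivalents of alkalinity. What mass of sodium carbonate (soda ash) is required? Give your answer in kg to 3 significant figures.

Volume: 1370 m³ = 1,370,000 L.
Alkalinity to add: (89 − 70) = 19 mg/L as CaCO₃ × 1,370,000 L = 26,030 g as CaCO₃.
Equivalents: 26,030 g ÷ 50 g/eq = 520.6 eq.
Each mole of Na₂CO₃ supplies 2 eq, so 520.6 / 2 = 260.3 mol.
Mass: 260.3 mol × 106 g/mol = 27,590 g.

27.6 kg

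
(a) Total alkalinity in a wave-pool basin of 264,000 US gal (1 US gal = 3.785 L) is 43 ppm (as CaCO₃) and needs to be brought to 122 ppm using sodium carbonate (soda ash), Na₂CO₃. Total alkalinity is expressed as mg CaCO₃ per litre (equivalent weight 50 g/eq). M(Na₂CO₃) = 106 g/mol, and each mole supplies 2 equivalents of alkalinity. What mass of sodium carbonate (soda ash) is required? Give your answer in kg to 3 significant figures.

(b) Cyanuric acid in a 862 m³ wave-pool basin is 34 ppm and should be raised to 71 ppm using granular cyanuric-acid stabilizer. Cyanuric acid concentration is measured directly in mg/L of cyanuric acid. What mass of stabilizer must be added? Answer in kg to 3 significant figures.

(a) 83.7 kg; (b) 31.9 kg

(a) Volume: 264,000 US gal × 3.785 L/gal = 999,240 L.
(a) Alkalinity to add: (122 − 43) = 79 mg/L as CaCO₃ × 999,240 L = 78,940 g as CaCO₃.
(a) Equivalents: 78,940 g ÷ 50 g/eq = 1579 eq.
(a) Each mole of Na₂CO₃ supplies 2 eq, so 1579 / 2 = 789.4 mol.
(a) Mass: 789.4 mol × 106 g/mol = 83,680 g.

(b) Volume: 862 m³ = 862,000 L.
(b) CYA to add: (71 − 34) = 37 mg/L × 862,000 L = 31,890 g cyanuric acid.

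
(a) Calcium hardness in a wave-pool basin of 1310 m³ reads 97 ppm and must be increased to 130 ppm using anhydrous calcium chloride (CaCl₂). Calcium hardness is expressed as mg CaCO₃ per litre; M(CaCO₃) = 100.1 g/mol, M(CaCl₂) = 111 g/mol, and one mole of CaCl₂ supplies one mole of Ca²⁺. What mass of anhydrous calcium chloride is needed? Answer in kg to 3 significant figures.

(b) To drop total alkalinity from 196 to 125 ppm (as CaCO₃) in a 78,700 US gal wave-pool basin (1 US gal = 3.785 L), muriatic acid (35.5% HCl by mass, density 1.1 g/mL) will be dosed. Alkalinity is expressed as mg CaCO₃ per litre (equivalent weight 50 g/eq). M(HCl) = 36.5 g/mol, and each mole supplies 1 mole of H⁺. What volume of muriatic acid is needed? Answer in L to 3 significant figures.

(a) Volume: 1310 m³ = 1,310,000 L.
(a) Hardness to add: (130 − 97) = 33 mg/L as CaCO₃ × 1,310,000 L = 43,230 g as CaCO₃.
(a) Moles of Ca²⁺ (1 mol Ca²⁺ ≡ 1 mol CaCO₃): 43,230 / 100.1 g/mol = 431.9 mol.
(a) Mass of CaCl₂: 431.9 × 111 = 47,940 g.

(b) Volume: 78,700 US gal × 3.785 L/gal = 297,880 L.
(b) Alkalinity to neutralize: (196 − 125) = 71 mg/L as CaCO₃ × 297,880 L = 21,150 g as CaCO₃.
(b) Equivalents of H⁺ required: 21,150 ÷ 50 g/eq = 423 eq = 423 mol HCl.
(b) Mass of HCl: 423 × 36.5 = 15,440 g.
(b) Mass of 35.5% solution: 15,440 / 0.355 = 43,490 g.
(b) Volume: 43,490 g ÷ 1.1 g/mL = 39,540 mL.

(a) 47.9 kg; (b) 39.5 L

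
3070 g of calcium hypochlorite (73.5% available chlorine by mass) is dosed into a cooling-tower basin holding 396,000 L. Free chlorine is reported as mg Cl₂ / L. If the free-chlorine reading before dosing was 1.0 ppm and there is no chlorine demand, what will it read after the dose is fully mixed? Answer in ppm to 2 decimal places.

6.70 ppm

Available chlorine delivered: 3070 g × 0.735 = 2256 g as Cl₂.
Concentration rise: 2256 g / 396,000 L = 5.698 mg/L = 5.70 ppm.
Final FC: 1.0 + 5.70 = 6.70 ppm.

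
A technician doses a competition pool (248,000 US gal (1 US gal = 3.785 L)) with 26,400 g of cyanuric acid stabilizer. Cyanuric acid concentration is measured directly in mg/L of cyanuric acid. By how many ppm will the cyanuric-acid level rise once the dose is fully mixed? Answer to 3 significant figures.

Volume: 248,000 US gal × 3.785 L/gal = 938,680 L.
Rise: 26,400 g / 938,680 L × 1000 = 28.12 mg/L.

28.1 ppm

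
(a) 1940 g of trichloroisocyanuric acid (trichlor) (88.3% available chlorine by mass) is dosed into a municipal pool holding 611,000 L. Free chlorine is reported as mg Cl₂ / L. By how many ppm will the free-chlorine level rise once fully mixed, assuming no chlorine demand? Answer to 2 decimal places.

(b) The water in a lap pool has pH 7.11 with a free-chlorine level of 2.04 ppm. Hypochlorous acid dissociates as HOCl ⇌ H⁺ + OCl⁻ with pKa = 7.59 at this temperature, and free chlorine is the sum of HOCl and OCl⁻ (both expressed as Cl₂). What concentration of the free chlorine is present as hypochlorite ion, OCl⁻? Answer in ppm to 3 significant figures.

(a) Available chlorine delivered: 1940 g × 0.883 = 1713 g as Cl₂.
(a) Concentration rise: 1713 g / 611,000 L = 2.804 mg/L = 2.80 ppm.

(b) [OCl⁻]/[HOCl] = 10^(pH − pKa) = 10^(7.11 − 7.59) = 10^-0.48 = 0.3311.
(b) Fraction as HOCl = 1 / (1 + 0.3311) = 0.7512.
(b) OCl⁻ = (1 − 0.7512) × 2.04 ppm = 0.5075 ppm.

(a) 2.80 ppm; (b) 0.507 ppm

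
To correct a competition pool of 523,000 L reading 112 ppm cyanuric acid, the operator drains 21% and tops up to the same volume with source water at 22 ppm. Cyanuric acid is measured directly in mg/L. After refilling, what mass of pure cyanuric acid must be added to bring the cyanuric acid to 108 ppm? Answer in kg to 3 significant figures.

After draining 21% and refilling: 112 × 0.79 + 22 × 0.21 = 93.1 ppm.
Deficit to target: 108 − 93.1 = 14.9 mg/L.
Mass: 14.9 mg/L × 523,000 L = 7793 g cyanuric acid.

7.79 kg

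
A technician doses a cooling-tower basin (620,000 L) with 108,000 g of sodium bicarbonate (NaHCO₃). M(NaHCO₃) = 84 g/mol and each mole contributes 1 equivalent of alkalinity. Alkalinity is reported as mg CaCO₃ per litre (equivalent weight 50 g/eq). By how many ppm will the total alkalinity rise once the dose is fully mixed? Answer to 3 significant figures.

104 ppm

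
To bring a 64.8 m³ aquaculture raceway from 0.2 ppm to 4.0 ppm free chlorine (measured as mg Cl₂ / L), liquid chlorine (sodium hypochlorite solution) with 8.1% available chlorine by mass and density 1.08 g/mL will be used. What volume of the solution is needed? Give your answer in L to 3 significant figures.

Volume: 64.8 m³ = 64,800 L.
Chlorine deficit: 4.0 − 0.2 = 3.8 ppm = 3.8 mg/L as Cl₂.
Cl₂ equivalent needed: 3.8 mg/L × 64,800 L = 246,200 mg = 246.2 g.
Product at 8.1% available chlorine: 246.2 / 0.081 = 3040 g.
Volume at density 1.08 g/mL: 3040 g ÷ 1.08 g/mL = 2815 mL.

2.81 L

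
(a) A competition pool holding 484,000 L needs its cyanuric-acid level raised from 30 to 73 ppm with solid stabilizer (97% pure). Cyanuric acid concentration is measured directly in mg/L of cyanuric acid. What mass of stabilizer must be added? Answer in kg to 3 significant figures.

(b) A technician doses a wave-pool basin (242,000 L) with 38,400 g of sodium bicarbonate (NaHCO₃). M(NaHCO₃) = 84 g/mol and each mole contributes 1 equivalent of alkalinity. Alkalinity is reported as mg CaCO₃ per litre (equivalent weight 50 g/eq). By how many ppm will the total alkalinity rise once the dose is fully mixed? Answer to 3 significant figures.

(a) 21.5 kg; (b) 94.5 ppm

(a) CYA to add: (73 − 30) = 43 mg/L × 484,000 L = 20,810 g cyanuric acid.
(a) At 97% purity: 20,810 / 0.97 = 21,460 g product.

(b) Moles of NaHCO₃: 38,400 g ÷ 84 g/mol = 457.1 mol → 457.1 eq of alkalinity.
(b) As CaCO₃: 457.1 eq × 50 g/eq = 22,860 g.
(b) Rise: 22,860 g / 242,000 L × 1000 = 94.45 mg/L.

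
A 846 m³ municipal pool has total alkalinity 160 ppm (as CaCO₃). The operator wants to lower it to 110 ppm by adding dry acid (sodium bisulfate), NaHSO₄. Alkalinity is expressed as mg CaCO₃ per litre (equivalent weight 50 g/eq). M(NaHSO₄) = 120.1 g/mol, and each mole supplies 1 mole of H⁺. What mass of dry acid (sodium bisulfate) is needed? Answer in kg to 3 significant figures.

102 kg

Volume: 846 m³ = 846,000 L.
Alkalinity to neutralize: (160 − 110) = 50 mg/L as CaCO₃ × 846,000 L = 42,300 g as CaCO₃.
Equivalents of H⁺ required: 42,300 ÷ 50 g/eq = 846 eq = 846 mol NaHSO₄.
Mass of NaHSO₄: 846 × 120.1 = 101,600 g.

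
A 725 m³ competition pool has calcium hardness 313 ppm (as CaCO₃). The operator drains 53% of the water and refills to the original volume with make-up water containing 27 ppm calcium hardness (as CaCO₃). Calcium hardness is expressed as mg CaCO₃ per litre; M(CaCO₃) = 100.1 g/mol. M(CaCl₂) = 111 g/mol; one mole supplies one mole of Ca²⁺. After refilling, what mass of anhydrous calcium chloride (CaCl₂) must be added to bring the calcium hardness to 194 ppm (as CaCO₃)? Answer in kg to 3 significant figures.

26.2 kg

Volume: 725 m³ = 725,000 L.
After draining 53% and refilling: 313 × 0.47 + 27 × 0.53 = 161.42 ppm.
Deficit to target: 194 − 161.42 = 32.58 mg/L.
As CaCO₃: 32.58 mg/L × 725,000 L = 23,620 g; ÷ 100.1 = 236 mol Ca²⁺.
Mass: 236 × 111 = 26,190 g.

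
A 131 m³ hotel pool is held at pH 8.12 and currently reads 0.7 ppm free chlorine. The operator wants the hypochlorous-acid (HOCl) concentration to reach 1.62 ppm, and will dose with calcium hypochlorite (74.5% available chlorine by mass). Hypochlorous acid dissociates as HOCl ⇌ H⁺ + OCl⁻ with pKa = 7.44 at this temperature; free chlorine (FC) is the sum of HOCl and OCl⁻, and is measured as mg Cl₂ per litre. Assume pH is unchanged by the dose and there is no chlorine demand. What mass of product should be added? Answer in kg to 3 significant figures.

1.53 kg

Volume: 131 m³ = 131,000 L.
[OCl⁻]/[HOCl] = 10^(pH − pKa) = 10^(8.12 − 7.44) = 4.786; fraction as HOCl = 1/(1 + 4.786) = 0.1728.
Free chlorine required for 1.62 ppm HOCl: 1.62 / 0.1728 = 9.374 ppm.
FC to add: 9.374 − 0.7 = 8.674 mg/L as Cl₂.
Cl₂ equivalent: 8.674 mg/L × 131,000 L = 1136 g.
Product at 74.5% available Cl: 1136 / 0.745 = 1525 g.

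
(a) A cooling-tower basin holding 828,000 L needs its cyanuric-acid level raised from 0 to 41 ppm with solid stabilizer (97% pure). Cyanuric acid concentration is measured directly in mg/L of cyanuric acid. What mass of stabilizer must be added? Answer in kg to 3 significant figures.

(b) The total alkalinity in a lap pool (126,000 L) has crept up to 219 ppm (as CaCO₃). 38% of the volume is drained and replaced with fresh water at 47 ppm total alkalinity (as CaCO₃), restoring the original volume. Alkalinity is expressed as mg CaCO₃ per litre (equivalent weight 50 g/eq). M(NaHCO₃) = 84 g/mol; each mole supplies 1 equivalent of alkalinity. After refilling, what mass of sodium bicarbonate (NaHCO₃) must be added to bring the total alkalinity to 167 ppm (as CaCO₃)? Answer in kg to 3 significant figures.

(a) 35.0 kg; (b) 2.83 kg

(a) CYA to add: (41 − 0) = 41 mg/L × 828,000 L = 33,950 g cyanuric acid.
(a) At 97% purity: 33,950 / 0.97 = 35,000 g product.

(b) After draining 38% and refilling: 219 × 0.62 + 47 × 0.38 = 153.64 ppm.
(b) Deficit to target: 167 − 153.64 = 13.36 mg/L.
(b) As CaCO₃: 13.36 mg/L × 126,000 L = 1683 g; ÷ 50 g/eq ÷ 1 = 33.67 mol NaHCO₃.
(b) Mass: 33.67 × 84 = 2828 g.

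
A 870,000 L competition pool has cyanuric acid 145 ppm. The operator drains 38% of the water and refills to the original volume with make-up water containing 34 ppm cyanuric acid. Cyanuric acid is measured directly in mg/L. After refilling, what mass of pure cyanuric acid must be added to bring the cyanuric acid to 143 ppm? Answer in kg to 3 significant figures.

35.0 kg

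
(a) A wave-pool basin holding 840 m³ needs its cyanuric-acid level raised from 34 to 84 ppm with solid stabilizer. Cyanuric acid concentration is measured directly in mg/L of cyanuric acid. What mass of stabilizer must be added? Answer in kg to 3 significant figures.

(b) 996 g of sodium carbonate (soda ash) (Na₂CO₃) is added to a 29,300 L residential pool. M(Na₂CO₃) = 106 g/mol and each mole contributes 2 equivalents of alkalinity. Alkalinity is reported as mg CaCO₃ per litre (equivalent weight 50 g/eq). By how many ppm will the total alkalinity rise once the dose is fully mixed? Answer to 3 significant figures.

(a) 42.0 kg; (b) 32.1 ppm

(a) Volume: 840 m³ = 840,000 L.
(a) CYA to add: (84 − 34) = 50 mg/L × 840,000 L = 42,000 g cyanuric acid.

(b) Moles of Na₂CO₃: 996 g ÷ 106 g/mol = 9.396 mol → 18.79 eq of alkalinity.
(b) As CaCO₃: 18.79 eq × 50 g/eq = 939.6 g.
(b) Rise: 939.6 g / 29,300 L × 1000 = 32.07 mg/L.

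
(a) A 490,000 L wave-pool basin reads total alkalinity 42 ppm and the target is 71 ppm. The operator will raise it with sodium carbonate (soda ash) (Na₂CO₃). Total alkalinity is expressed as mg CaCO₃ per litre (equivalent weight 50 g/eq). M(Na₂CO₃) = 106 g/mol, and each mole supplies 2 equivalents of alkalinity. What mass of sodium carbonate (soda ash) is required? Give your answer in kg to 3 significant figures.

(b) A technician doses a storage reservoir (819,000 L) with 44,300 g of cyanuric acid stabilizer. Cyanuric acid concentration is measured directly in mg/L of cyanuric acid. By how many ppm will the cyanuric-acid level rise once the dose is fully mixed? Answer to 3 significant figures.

(a) 15.1 kg; (b) 54.1 ppm

(a) Alkalinity to add: (71 − 42) = 29 mg/L as CaCO₃ × 490,000 L = 14,210 g as CaCO₃.
(a) Equivalents: 14,210 g ÷ 50 g/eq = 284.2 eq.
(a) Each mole of Na₂CO₃ supplies 2 eq, so 284.2 / 2 = 142.1 mol.
(a) Mass: 142.1 mol × 106 g/mol = 15,060 g.

(b) Rise: 44,300 g / 819,000 L × 1000 = 54.09 mg/L.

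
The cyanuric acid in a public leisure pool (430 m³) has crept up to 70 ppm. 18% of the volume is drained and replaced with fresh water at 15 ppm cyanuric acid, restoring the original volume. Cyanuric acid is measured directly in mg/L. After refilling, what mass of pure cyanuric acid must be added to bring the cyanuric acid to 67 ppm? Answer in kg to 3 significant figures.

Volume: 430 m³ = 430,000 L.
After draining 18% and refilling: 70 × 0.82 + 15 × 0.18 = 60.1 ppm.
Deficit to target: 67 − 60.1 = 6.9 mg/L.
Mass: 6.9 mg/L × 430,000 L = 2967 g cyanuric acid.

2.97 kg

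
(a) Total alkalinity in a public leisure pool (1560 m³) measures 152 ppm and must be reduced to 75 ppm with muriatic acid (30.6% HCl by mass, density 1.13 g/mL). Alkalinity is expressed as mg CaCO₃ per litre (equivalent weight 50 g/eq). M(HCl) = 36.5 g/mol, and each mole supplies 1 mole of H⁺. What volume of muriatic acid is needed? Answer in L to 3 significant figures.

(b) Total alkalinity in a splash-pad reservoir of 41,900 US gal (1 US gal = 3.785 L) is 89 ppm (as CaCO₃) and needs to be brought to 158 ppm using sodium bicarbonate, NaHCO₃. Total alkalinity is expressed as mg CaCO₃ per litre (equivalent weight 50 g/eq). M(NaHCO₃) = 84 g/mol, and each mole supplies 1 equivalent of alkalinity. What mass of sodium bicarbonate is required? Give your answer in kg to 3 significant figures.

(a) Volume: 1560 m³ = 1,560,000 L.
(a) Alkalinity to neutralize: (152 − 75) = 77 mg/L as CaCO₃ × 1,560,000 L = 120,100 g as CaCO₃.
(a) Equivalents of H⁺ required: 120,100 ÷ 50 g/eq = 2402 eq = 2402 mol HCl.
(a) Mass of HCl: 2402 × 36.5 = 87,690 g.
(a) Mass of 30.6% solution: 87,690 / 0.306 = 286,600 g.
(a) Volume: 286,600 g ÷ 1.13 g/mL = 253,600 mL.

(b) Volume: 41,900 US gal × 3.785 L/gal = 158,592 L.
(b) Alkalinity to add: (158 − 89) = 69 mg/L as CaCO₃ × 158,592 L = 10,940 g as CaCO₃.
(b) Equivalents: 10,940 g ÷ 50 g/eq = 218.9 eq.
(b) NaHCO₃ supplies 1 eq per mole → 218.9 mol.
(b) Mass: 218.9 mol × 84 g/mol = 18,380 g.

(a) 254 L; (b) 18.4 kg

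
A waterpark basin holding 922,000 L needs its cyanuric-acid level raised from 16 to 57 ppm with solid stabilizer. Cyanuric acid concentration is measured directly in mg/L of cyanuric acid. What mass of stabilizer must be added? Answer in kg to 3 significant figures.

37.8 kg

CYA to add: (57 − 16) = 41 mg/L × 922,000 L = 37,800 g cyanuric acid.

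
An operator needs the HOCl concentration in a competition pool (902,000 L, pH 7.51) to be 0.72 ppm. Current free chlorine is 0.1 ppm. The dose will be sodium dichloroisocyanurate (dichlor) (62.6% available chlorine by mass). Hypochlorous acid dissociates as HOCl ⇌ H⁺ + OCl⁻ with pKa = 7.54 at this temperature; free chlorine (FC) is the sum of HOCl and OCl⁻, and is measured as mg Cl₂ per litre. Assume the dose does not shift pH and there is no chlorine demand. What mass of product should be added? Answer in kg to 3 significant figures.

[OCl⁻]/[HOCl] = 10^(pH − pKa) = 10^(7.51 − 7.54) = 0.9333; fraction as HOCl = 1/(1 + 0.9333) = 0.5173.
Free chlorine required for 0.72 ppm HOCl: 0.72 / 0.5173 = 1.392 ppm.
FC to add: 1.392 − 0.1 = 1.292 mg/L as Cl₂.
Cl₂ equivalent: 1.292 mg/L × 902,000 L = 1165 g.
Product at 62.6% available Cl: 1165 / 0.626 = 1862 g.

1.86 kg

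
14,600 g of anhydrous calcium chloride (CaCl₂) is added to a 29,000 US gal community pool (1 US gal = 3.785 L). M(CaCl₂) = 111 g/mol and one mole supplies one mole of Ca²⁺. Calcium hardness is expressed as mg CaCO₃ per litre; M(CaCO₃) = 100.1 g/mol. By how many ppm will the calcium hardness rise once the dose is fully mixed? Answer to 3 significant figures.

Volume: 29,000 US gal × 3.785 L/gal = 109,765 L.
Moles of Ca²⁺: 14,600 g ÷ 111 g/mol = 131.5 mol.
As CaCO₃: 131.5 mol × 100.1 g/mol = 13,170 g.
Rise: 13,170 g / 109,765 L × 1000 = 119.9 mg/L.

120 ppm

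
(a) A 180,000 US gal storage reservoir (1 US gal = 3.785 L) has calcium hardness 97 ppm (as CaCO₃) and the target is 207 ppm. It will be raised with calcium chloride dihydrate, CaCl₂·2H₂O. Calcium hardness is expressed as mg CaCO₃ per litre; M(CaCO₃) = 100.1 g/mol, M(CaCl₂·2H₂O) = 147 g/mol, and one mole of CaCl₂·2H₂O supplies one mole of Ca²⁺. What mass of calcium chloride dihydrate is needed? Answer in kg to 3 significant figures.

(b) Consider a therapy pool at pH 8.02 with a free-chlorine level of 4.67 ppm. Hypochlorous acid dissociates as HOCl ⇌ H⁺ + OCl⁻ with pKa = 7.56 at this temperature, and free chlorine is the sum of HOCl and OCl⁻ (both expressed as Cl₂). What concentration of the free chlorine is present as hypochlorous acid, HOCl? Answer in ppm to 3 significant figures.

(a) Volume: 180,000 US gal × 3.785 L/gal = 681,300 L.
(a) Hardness to add: (207 − 97) = 110 mg/L as CaCO₃ × 681,300 L = 74,940 g as CaCO₃.
(a) Moles of Ca²⁺ (1 mol Ca²⁺ ≡ 1 mol CaCO₃): 74,940 / 100.1 g/mol = 748.7 mol.
(a) Mass of CaCl₂·2H₂O: 748.7 × 147 = 110,100 g.

(b) [OCl⁻]/[HOCl] = 10^(pH − pKa) = 10^(8.02 − 7.56) = 10^0.46 = 2.884.
(b) Fraction as HOCl = 1 / (1 + 2.884) = 0.2575.
(b) HOCl = 0.2575 × 4.67 ppm = 1.202 ppm.

(a) 110 kg; (b) 1.20 ppm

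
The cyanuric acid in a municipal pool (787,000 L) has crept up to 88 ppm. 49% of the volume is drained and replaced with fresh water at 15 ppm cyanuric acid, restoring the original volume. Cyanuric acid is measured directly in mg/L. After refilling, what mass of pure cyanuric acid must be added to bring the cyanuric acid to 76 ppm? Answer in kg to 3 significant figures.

After draining 49% and refilling: 88 × 0.51 + 15 × 0.49 = 52.23 ppm.
Deficit to target: 76 − 52.23 = 23.77 mg/L.
Mass: 23.77 mg/L × 787,000 L = 18,710 g cyanuric acid.

18.7 kg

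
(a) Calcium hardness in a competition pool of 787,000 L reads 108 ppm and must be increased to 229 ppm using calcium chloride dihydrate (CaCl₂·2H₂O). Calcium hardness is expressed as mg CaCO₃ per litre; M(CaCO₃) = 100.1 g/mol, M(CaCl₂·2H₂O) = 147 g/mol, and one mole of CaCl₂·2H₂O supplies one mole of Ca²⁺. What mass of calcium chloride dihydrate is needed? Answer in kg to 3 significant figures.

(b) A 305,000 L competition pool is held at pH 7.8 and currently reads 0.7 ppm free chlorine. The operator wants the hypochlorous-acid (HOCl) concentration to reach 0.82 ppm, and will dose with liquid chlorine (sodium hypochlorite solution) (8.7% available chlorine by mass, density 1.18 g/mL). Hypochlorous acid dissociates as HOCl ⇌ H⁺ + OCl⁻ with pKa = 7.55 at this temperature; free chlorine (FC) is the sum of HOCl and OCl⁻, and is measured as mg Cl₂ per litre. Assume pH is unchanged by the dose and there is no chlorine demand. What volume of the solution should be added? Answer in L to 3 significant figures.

(a) 140 kg; (b) 4.69 L

(a) Hardness to add: (229 − 108) = 121 mg/L as CaCO₃ × 787,000 L = 95,230 g as CaCO₃.
(a) Moles of Ca²⁺ (1 mol Ca²⁺ ≡ 1 mol CaCO₃): 95,230 / 100.1 g/mol = 951.3 mol.
(a) Mass of CaCl₂·2H₂O: 951.3 × 147 = 139,800 g.

(b) [OCl⁻]/[HOCl] = 10^(pH − pKa) = 10^(7.8 − 7.55) = 1.778; fraction as HOCl = 1/(1 + 1.778) = 0.3599.
(b) Free chlorine required for 0.82 ppm HOCl: 0.82 / 0.3599 = 2.278 ppm.
(b) FC to add: 2.278 − 0.7 = 1.578 mg/L as Cl₂.
(b) Cl₂ equivalent: 1.578 mg/L × 305,000 L = 481.3 g.
(b) Product at 8.7% available Cl: 481.3 / 0.087 = 5533 g.
(b) Volume: 5533 g ÷ 1.18 g/mL = 4689 mL.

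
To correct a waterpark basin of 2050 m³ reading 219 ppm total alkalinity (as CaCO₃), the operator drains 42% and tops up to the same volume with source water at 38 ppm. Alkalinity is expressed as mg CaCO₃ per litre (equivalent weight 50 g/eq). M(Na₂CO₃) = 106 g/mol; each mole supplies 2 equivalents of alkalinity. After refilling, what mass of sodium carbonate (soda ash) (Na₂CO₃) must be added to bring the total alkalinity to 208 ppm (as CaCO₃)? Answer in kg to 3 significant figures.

141 kg

Volume: 2050 m³ = 2,050,000 L.
After draining 42% and refilling: 219 × 0.58 + 38 × 0.42 = 142.98 ppm.
Deficit to target: 208 − 142.98 = 65.02 mg/L.
As CaCO₃: 65.02 mg/L × 2,050,000 L = 133,300 g; ÷ 50 g/eq ÷ 2 = 1333 mol Na₂CO₃.
Mass: 1333 × 106 = 141,300 g.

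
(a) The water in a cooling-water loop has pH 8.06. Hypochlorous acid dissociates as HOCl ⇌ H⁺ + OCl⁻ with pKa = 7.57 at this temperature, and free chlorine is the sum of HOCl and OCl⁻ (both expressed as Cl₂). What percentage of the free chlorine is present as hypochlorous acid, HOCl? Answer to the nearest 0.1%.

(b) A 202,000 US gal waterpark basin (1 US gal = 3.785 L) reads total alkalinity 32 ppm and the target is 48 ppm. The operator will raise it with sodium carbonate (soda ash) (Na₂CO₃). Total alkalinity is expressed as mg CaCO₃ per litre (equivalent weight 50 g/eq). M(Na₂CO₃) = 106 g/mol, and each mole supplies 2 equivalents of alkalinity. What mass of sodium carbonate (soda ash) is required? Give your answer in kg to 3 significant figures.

(a) [OCl⁻]/[HOCl] = 10^(pH − pKa) = 10^(8.06 − 7.57) = 10^0.49 = 3.09.
(a) Fraction as HOCl = 1 / (1 + 3.09) = 0.2445.

(b) Volume: 202,000 US gal × 3.785 L/gal = 764,570 L.
(b) Alkalinity to add: (48 − 32) = 16 mg/L as CaCO₃ × 764,570 L = 12,230 g as CaCO₃.
(b) Equivalents: 12,230 g ÷ 50 g/eq = 244.7 eq.
(b) Each mole of Na₂CO₃ supplies 2 eq, so 244.7 / 2 = 122.3 mol.
(b) Mass: 122.3 mol × 106 g/mol = 12,970 g.

(a) 24.4%; (b) 13.0 kg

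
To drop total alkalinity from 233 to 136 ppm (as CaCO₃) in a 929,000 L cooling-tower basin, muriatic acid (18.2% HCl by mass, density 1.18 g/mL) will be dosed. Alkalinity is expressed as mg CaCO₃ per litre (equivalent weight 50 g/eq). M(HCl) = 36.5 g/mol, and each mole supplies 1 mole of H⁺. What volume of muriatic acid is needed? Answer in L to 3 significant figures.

Alkalinity to neutralize: (233 − 136) = 97 mg/L as CaCO₃ × 929,000 L = 90,110 g as CaCO₃.
Equivalents of H⁺ required: 90,110 ÷ 50 g/eq = 1802 eq = 1802 mol HCl.
Mass of HCl: 1802 × 36.5 = 65,780 g.
Mass of 18.2% solution: 65,780 / 0.182 = 361,400 g.
Volume: 361,400 g ÷ 1.18 g/mL = 306,300 mL.

306 L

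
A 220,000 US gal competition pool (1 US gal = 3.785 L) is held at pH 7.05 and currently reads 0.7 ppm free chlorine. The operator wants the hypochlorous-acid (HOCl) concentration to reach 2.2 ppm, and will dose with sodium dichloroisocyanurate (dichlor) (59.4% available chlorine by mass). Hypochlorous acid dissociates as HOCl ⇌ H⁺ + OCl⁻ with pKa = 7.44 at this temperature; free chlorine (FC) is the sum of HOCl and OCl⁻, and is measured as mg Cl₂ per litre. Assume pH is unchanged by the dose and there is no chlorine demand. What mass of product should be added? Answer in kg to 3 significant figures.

3.36 kg

Volume: 220,000 US gal × 3.785 L/gal = 832,700 L.
[OCl⁻]/[HOCl] = 10^(pH − pKa) = 10^(7.05 − 7.44) = 0.4074; fraction as HOCl = 1/(1 + 0.4074) = 0.7105.
Free chlorine required for 2.2 ppm HOCl: 2.2 / 0.7105 = 3.096 ppm.
FC to add: 3.096 − 0.7 = 2.396 mg/L as Cl₂.
Cl₂ equivalent: 2.396 mg/L × 832,700 L = 1995 g.
Product at 59.4% available Cl: 1995 / 0.594 = 3359 g.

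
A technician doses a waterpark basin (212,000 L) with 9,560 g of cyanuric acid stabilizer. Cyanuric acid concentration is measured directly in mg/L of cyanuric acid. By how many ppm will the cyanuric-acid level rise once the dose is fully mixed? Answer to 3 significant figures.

45.1 ppm

Rise: 9,560 g / 212,000 L × 1000 = 45.09 mg/L.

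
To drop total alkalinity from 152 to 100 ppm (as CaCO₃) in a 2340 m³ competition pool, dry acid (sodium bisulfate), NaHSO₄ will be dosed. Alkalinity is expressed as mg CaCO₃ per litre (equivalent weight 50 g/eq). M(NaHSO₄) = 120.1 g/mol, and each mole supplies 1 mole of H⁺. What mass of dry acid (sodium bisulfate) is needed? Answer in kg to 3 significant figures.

292 kg

Volume: 2340 m³ = 2,340,000 L.
Alkalinity to neutralize: (152 − 100) = 52 mg/L as CaCO₃ × 2,340,000 L = 121,700 g as CaCO₃.
Equivalents of H⁺ required: 121,700 ÷ 50 g/eq = 2434 eq = 2434 mol NaHSO₄.
Mass of NaHSO₄: 2434 × 120.1 = 292,300 g.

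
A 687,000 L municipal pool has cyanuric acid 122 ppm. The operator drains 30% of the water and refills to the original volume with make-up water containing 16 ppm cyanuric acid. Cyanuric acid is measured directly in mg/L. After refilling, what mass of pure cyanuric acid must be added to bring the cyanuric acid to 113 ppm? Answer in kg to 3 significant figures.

After draining 30% and refilling: 122 × 0.70 + 16 × 0.30 = 90.2 ppm.
Deficit to target: 113 − 90.2 = 22.8 mg/L.
Mass: 22.8 mg/L × 687,000 L = 15,660 g cyanuric acid.

15.7 kg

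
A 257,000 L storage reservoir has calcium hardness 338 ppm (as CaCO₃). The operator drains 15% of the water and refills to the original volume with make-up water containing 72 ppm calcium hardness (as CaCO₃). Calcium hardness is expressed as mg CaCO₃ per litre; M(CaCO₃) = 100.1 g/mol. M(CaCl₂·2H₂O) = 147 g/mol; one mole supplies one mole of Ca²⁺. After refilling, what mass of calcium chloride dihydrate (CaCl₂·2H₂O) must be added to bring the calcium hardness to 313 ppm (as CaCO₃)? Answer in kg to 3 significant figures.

5.62 kg

After draining 15% and refilling: 338 × 0.85 + 72 × 0.15 = 298.1 ppm.
Deficit to target: 313 − 298.1 = 14.9 mg/L.
As CaCO₃: 14.9 mg/L × 257,000 L = 3829 g; ÷ 100.1 = 38.25 mol Ca²⁺.
Mass: 38.25 × 147 = 5623 g.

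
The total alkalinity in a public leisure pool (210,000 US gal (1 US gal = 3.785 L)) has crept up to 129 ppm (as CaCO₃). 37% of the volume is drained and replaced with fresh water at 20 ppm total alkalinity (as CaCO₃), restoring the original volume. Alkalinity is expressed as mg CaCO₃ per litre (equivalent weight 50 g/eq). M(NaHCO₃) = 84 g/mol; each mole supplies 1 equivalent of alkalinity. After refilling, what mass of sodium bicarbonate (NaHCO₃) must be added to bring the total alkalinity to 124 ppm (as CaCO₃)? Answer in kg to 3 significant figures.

47.2 kg

Volume: 210,000 US gal × 3.785 L/gal = 794,850 L.
After draining 37% and refilling: 129 × 0.63 + 20 × 0.37 = 88.67 ppm.
Deficit to target: 124 − 88.67 = 35.33 mg/L.
As CaCO₃: 35.33 mg/L × 794,850 L = 28,080 g; ÷ 50 g/eq ÷ 1 = 561.6 mol NaHCO₃.
Mass: 561.6 × 84 = 47,180 g.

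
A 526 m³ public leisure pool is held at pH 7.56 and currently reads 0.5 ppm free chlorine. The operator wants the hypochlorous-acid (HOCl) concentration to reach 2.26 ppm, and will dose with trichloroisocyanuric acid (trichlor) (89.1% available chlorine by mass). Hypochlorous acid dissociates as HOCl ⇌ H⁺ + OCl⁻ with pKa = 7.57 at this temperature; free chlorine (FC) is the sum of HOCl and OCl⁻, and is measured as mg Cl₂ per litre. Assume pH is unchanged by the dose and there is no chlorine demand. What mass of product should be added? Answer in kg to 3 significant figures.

Volume: 526 m³ = 526,000 L.
[OCl⁻]/[HOCl] = 10^(pH − pKa) = 10^(7.56 − 7.57) = 0.9772; fraction as HOCl = 1/(1 + 0.9772) = 0.5058.
Free chlorine required for 2.26 ppm HOCl: 2.26 / 0.5058 = 4.469 ppm.
FC to add: 4.469 − 0.5 = 3.969 mg/L as Cl₂.
Cl₂ equivalent: 3.969 mg/L × 526,000 L = 2087 g.
Product at 89.1% available Cl: 2087 / 0.891 = 2343 g.

2.34 kg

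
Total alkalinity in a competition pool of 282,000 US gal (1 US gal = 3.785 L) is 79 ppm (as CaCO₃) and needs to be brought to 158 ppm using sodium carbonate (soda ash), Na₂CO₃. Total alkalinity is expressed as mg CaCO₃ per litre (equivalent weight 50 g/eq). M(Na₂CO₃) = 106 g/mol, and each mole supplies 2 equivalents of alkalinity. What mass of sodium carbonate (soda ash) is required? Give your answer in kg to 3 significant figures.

89.4 kg

Volume: 282,000 US gal × 3.785 L/gal = 1,067,370 L.
Alkalinity to add: (158 − 79) = 79 mg/L as CaCO₃ × 1,067,370 L = 84,320 g as CaCO₃.
Equivalents: 84,320 g ÷ 50 g/eq = 1686 eq.
Each mole of Na₂CO₃ supplies 2 eq, so 1686 / 2 = 843.2 mol.
Mass: 843.2 mol × 106 g/mol = 89,380 g.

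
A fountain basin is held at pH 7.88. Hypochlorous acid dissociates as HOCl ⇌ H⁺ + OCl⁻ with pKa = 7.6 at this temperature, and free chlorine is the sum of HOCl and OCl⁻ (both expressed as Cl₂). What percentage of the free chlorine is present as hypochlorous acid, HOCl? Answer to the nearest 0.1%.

[OCl⁻]/[HOCl] = 10^(pH − pKa) = 10^(7.88 − 7.6) = 10^0.28 = 1.905.
Fraction as HOCl = 1 / (1 + 1.905) = 0.3442.

34.4%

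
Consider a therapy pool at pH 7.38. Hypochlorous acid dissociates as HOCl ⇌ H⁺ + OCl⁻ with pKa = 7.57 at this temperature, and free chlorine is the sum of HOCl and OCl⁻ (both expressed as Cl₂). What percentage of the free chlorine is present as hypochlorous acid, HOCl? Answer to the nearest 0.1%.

[OCl⁻]/[HOCl] = 10^(pH − pKa) = 10^(7.38 − 7.57) = 10^-0.19 = 0.6457.
Fraction as HOCl = 1 / (1 + 0.6457) = 0.6077.

60.8%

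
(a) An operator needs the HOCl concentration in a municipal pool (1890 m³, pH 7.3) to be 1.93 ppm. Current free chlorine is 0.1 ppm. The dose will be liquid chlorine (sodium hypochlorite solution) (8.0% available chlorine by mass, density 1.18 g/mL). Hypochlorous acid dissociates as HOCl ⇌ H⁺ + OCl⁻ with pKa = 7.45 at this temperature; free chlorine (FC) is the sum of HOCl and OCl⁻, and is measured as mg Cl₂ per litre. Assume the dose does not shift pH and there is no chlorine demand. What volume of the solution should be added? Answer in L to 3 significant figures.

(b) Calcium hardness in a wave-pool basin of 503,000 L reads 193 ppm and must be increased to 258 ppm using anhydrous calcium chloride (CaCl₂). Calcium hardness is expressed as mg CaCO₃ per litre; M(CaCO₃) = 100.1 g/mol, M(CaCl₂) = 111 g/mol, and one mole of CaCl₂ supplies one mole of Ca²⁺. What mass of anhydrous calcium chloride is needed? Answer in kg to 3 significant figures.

(a) 64.0 L; (b) 36.3 kg

(a) Volume: 1890 m³ = 1,890,000 L.
(a) [OCl⁻]/[HOCl] = 10^(pH − pKa) = 10^(7.3 − 7.45) = 0.7079; fraction as HOCl = 1/(1 + 0.7079) = 0.5855.
(a) Free chlorine required for 1.93 ppm HOCl: 1.93 / 0.5855 = 3.296 ppm.
(a) FC to add: 3.296 − 0.1 = 3.196 mg/L as Cl₂.
(a) Cl₂ equivalent: 3.196 mg/L × 1,890,000 L = 6041 g.
(a) Product at 8.0% available Cl: 6041 / 0.08 = 75,510 g.
(a) Volume: 75,510 g ÷ 1.18 g/mL = 63,990 mL.

(b) Hardness to add: (258 − 193) = 65 mg/L as CaCO₃ × 503,000 L = 32,700 g as CaCO₃.
(b) Moles of Ca²⁺ (1 mol Ca²⁺ ≡ 1 mol CaCO₃): 32,700 / 100.1 g/mol = 326.6 mol.
(b) Mass of CaCl₂: 326.6 × 111 = 36,260 g.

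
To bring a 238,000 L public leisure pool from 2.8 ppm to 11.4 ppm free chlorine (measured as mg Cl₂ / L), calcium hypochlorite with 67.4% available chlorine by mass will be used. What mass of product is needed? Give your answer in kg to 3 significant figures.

3.04 kg

Chlorine deficit: 11.4 − 2.8 = 8.6 ppm = 8.6 mg/L as Cl₂.
Cl₂ equivalent needed: 8.6 mg/L × 238,000 L = 2,047,000 mg = 2047 g.
Product at 67.4% available chlorine: 2047 / 0.674 = 3037 g.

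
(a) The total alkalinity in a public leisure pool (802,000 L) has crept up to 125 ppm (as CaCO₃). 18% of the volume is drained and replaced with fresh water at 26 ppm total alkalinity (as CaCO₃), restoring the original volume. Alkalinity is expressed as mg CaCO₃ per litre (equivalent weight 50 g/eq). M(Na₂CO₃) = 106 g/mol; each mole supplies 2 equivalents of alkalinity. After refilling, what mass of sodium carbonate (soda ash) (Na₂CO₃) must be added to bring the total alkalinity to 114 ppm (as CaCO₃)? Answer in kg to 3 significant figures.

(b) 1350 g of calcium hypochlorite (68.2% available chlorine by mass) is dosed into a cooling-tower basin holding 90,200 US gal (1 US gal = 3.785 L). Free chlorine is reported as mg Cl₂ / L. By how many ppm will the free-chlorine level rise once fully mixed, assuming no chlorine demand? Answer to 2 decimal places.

(a) 5.80 kg; (b) 2.70 ppm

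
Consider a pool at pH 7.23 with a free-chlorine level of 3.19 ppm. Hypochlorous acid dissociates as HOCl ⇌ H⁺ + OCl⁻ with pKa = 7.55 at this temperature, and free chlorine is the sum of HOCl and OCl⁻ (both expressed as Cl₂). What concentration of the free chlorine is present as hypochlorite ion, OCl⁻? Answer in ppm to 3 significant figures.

[OCl⁻]/[HOCl] = 10^(pH − pKa) = 10^(7.23 − 7.55) = 10^-0.32 = 0.4786.
Fraction as HOCl = 1 / (1 + 0.4786) = 0.6763.
OCl⁻ = (1 − 0.6763) × 3.19 ppm = 1.033 ppm.

1.03 ppm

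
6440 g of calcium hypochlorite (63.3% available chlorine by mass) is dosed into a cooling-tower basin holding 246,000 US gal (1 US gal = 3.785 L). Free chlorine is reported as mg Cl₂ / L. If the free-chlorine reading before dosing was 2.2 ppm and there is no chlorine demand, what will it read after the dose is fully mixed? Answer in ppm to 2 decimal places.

6.58 ppm

Volume: 246,000 US gal × 3.785 L/gal = 931,110 L.
Available chlorine delivered: 6440 g × 0.633 = 4077 g as Cl₂.
Concentration rise: 4077 g / 931,110 L = 4.378 mg/L = 4.38 ppm.
Final FC: 2.2 + 4.38 = 6.58 ppm.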